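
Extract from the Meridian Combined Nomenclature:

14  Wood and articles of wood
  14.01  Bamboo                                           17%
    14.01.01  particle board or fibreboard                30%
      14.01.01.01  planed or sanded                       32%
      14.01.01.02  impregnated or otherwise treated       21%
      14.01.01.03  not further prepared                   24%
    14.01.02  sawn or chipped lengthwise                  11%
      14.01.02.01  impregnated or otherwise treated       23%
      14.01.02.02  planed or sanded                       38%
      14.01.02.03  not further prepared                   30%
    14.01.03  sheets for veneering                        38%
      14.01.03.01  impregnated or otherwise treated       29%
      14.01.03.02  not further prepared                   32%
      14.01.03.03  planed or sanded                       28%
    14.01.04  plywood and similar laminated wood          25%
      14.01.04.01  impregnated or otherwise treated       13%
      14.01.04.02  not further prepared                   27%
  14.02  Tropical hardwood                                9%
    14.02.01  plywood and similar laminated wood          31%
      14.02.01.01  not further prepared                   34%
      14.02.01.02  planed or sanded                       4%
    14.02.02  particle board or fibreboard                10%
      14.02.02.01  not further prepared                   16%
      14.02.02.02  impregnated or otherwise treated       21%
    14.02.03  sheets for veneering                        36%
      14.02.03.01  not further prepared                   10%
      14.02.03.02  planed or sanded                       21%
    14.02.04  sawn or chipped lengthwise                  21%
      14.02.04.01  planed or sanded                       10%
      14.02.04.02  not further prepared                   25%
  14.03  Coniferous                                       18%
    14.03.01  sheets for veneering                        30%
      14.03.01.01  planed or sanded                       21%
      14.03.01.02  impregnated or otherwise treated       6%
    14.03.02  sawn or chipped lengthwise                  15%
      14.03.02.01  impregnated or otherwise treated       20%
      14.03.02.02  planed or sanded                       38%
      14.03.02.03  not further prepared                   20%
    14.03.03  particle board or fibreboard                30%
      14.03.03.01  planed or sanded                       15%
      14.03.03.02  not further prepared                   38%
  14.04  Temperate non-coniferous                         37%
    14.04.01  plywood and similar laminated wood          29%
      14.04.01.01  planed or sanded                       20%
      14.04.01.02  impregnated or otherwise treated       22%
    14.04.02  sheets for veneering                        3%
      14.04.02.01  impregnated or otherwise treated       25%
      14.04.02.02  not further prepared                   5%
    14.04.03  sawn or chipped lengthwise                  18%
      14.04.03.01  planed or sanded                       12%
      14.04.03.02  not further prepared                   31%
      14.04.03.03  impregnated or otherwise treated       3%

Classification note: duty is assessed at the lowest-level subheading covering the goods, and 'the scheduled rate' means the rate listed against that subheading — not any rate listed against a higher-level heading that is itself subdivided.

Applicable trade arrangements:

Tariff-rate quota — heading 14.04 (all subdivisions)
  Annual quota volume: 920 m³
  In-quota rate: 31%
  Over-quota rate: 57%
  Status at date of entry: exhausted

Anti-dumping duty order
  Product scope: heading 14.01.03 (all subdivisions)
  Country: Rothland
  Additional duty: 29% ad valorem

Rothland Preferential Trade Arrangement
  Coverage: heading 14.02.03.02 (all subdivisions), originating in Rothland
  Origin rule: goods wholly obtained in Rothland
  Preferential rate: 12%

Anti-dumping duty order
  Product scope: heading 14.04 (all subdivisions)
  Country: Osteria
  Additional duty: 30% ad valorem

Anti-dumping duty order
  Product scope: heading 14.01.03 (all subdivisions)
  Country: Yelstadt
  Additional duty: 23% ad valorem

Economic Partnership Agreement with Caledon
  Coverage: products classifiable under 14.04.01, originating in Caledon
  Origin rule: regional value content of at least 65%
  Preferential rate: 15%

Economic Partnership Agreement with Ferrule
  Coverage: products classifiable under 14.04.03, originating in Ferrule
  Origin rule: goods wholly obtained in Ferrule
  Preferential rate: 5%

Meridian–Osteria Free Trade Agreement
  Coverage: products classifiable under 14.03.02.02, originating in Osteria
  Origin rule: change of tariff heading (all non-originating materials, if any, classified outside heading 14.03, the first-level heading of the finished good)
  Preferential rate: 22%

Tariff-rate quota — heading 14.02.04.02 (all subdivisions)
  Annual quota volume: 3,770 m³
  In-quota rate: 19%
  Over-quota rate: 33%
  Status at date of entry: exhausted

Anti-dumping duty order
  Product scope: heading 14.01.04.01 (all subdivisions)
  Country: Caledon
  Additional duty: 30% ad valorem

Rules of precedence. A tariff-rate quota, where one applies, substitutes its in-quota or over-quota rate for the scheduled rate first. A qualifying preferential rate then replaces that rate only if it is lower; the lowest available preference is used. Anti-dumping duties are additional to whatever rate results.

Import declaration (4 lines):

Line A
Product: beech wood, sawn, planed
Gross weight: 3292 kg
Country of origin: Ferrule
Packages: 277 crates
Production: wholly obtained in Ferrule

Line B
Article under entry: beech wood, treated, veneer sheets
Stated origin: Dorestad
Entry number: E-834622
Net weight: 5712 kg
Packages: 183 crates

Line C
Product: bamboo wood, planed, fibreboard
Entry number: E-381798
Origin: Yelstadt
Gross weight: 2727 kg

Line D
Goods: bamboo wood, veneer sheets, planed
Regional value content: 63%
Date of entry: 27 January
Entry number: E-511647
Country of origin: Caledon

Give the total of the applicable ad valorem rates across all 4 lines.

122%

Line A: beech → 14.04; sawn → 14.04.03; planed → 14.04.03.01. Scheduled 12%. quota on 14.04 exhausted → over-quota 57%; Ferrule agreement on 14.04.03: wholly obtained → 5% available; preferential 5%. → 5%.
Line B: beech → 14.04; veneer sheets → 14.04.02; treated → 14.04.02.01. Scheduled 25%. quota on 14.04 exhausted → over-quota 57%. → 57%.
Line C: bamboo → 14.01; fibreboard → 14.01.01; planed → 14.01.01.01. Scheduled 32%. No special measure applies. → 32%.
Line D: bamboo → 14.01; veneer sheets → 14.01.03; planed → 14.01.03.03. Scheduled 28%. Caledon agreement on 14.04.01: 14.01.03.03 not covered. → 28%.
Sum: 5% + 57% + 32% + 28% = 122%.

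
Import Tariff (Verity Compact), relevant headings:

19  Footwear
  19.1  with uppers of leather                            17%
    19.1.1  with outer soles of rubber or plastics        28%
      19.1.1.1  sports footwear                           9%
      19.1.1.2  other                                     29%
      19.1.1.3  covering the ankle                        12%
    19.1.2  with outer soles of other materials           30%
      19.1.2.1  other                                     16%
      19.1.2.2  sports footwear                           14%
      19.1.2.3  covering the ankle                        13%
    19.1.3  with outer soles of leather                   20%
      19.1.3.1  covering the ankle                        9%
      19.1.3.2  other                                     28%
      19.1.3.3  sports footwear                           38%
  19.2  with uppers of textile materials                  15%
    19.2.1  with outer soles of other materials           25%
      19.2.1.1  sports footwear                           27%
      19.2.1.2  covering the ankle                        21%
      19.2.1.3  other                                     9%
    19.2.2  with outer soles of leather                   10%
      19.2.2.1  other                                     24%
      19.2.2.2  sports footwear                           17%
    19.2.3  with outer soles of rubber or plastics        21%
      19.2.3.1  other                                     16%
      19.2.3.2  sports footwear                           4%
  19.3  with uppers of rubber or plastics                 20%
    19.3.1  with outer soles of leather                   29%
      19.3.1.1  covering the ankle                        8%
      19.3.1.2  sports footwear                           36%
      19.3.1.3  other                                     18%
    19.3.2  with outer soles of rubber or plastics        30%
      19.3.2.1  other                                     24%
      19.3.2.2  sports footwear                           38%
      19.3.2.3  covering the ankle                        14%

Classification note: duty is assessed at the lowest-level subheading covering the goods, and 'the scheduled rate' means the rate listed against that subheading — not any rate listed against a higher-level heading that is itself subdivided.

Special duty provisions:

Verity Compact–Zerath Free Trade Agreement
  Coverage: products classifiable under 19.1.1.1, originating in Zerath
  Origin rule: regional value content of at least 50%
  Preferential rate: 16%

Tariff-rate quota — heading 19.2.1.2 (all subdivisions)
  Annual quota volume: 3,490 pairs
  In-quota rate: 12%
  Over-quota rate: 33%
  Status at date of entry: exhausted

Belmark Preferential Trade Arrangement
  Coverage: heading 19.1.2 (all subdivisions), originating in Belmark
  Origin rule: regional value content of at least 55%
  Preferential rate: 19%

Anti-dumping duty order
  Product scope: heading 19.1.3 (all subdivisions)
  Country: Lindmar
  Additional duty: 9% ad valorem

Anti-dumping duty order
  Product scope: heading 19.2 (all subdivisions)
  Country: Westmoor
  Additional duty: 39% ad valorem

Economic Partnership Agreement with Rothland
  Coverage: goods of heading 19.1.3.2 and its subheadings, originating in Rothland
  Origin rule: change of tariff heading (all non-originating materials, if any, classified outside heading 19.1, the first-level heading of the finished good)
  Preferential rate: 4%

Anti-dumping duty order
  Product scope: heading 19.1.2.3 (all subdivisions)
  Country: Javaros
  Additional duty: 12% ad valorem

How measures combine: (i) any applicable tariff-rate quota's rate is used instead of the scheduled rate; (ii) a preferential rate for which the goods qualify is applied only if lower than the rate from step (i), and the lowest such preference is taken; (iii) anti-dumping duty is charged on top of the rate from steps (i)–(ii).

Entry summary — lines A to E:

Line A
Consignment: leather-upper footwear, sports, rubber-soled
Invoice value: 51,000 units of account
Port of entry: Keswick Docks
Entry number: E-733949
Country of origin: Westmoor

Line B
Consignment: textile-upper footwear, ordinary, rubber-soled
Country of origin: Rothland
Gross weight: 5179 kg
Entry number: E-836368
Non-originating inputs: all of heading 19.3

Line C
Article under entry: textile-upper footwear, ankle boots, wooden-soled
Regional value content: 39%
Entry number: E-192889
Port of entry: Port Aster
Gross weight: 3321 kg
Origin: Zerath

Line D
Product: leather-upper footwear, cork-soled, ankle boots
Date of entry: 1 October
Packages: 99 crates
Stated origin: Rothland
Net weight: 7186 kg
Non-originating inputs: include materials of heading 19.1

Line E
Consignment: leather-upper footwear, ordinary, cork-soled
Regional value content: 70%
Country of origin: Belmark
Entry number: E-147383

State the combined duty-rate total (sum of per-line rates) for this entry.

87%

Line A: leather-upper → 19.1; rubber-soled → 19.1.1; sports → 19.1.1.1. Scheduled 9%. No special measure applies. → 9%.
Line B: textile-upper → 19.2; rubber-soled → 19.2.3; ordinary → 19.2.3.1. Scheduled 16%. Rothland agreement on 19.1.3.2: 19.2.3.1 not covered. → 16%.
Line C: textile-upper → 19.2; wooden-soled → 19.2.1; ankle boots → 19.2.1.2. Scheduled 21%. quota on 19.2.1.2 exhausted → over-quota 33%; Zerath agreement on 19.1.1.1: 19.2.1.2 not covered. → 33%.
Line D: leather-upper → 19.1; cork-soled → 19.1.2; ankle boots → 19.1.2.3. Scheduled 13%. Rothland agreement on 19.1.3.2: 19.1.2.3 not covered. → 13%.
Line E: leather-upper → 19.1; cork-soled → 19.1.2; ordinary → 19.1.2.1. Scheduled 16%. Belmark agreement on 19.1.2: RVC ≥ 55% → 19% available; preference 19% not lower than 16% → no reduction. → 16%.
Sum: 9% + 16% + 33% + 13% + 16% = 87%.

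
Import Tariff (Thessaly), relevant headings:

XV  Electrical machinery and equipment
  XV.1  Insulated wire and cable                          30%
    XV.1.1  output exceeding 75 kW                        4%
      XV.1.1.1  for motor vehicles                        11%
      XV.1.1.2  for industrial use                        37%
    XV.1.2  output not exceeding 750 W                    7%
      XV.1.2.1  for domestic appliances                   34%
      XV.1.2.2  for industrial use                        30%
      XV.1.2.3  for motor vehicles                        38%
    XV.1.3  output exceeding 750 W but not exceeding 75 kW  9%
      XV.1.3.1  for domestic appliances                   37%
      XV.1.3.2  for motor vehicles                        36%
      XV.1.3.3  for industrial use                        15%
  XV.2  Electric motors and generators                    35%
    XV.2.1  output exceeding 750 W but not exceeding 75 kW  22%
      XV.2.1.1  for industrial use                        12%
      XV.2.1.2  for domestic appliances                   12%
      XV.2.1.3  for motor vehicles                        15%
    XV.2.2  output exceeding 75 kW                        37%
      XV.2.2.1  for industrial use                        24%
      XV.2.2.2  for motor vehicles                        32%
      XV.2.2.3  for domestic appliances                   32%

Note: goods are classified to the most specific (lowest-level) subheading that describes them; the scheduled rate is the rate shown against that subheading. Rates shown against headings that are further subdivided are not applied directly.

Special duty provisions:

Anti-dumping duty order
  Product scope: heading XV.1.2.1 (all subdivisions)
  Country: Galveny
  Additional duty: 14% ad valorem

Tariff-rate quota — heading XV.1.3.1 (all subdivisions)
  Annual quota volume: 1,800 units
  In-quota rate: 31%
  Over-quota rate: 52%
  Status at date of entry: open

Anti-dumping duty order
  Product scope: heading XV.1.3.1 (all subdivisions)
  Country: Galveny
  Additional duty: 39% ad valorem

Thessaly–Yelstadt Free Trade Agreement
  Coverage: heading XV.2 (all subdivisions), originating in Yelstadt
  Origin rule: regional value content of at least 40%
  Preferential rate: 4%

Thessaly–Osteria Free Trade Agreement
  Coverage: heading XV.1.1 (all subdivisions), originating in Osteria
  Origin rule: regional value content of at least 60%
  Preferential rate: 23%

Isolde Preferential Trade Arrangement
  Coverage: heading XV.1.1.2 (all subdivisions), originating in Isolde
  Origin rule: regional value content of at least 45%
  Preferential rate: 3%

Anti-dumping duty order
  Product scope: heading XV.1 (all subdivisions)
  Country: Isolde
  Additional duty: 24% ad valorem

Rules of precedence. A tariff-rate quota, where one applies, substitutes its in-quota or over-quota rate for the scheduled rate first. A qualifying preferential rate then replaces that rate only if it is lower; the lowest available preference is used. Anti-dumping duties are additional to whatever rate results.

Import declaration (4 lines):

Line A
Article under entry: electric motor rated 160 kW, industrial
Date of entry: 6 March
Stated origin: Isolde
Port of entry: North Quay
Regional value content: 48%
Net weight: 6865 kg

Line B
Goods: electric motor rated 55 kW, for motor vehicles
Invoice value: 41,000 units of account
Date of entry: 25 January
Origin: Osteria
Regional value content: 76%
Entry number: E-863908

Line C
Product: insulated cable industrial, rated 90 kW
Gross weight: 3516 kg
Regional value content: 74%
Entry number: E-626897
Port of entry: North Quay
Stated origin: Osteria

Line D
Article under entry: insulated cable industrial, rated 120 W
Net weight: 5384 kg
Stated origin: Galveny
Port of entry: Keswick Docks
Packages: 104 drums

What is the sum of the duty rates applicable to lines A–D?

92%

Line A: electric motor → XV.2; rated 160 kW → XV.2.2; industrial → XV.2.2.1. Scheduled 24%. Isolde agreement on XV.1.1.2: XV.2.2.1 not covered. → 24%.
Line B: electric motor → XV.2; rated 55 kW → XV.2.1; for motor vehicles → XV.2.1.3. Scheduled 15%. Osteria agreement on XV.1.1: XV.2.1.3 not covered. → 15%.
Line C: insulated cable → XV.1; rated 90 kW → XV.1.1; industrial → XV.1.1.2. Scheduled 37%. Osteria agreement on XV.1.1: RVC ≥ 60% → 23% available; preferential 23%. → 23%.
Line D: insulated cable → XV.1; rated 120 W → XV.1.2; industrial → XV.1.2.2. Scheduled 30%. No special measure applies. → 30%.
Sum: 24% + 15% + 23% + 30% = 92%.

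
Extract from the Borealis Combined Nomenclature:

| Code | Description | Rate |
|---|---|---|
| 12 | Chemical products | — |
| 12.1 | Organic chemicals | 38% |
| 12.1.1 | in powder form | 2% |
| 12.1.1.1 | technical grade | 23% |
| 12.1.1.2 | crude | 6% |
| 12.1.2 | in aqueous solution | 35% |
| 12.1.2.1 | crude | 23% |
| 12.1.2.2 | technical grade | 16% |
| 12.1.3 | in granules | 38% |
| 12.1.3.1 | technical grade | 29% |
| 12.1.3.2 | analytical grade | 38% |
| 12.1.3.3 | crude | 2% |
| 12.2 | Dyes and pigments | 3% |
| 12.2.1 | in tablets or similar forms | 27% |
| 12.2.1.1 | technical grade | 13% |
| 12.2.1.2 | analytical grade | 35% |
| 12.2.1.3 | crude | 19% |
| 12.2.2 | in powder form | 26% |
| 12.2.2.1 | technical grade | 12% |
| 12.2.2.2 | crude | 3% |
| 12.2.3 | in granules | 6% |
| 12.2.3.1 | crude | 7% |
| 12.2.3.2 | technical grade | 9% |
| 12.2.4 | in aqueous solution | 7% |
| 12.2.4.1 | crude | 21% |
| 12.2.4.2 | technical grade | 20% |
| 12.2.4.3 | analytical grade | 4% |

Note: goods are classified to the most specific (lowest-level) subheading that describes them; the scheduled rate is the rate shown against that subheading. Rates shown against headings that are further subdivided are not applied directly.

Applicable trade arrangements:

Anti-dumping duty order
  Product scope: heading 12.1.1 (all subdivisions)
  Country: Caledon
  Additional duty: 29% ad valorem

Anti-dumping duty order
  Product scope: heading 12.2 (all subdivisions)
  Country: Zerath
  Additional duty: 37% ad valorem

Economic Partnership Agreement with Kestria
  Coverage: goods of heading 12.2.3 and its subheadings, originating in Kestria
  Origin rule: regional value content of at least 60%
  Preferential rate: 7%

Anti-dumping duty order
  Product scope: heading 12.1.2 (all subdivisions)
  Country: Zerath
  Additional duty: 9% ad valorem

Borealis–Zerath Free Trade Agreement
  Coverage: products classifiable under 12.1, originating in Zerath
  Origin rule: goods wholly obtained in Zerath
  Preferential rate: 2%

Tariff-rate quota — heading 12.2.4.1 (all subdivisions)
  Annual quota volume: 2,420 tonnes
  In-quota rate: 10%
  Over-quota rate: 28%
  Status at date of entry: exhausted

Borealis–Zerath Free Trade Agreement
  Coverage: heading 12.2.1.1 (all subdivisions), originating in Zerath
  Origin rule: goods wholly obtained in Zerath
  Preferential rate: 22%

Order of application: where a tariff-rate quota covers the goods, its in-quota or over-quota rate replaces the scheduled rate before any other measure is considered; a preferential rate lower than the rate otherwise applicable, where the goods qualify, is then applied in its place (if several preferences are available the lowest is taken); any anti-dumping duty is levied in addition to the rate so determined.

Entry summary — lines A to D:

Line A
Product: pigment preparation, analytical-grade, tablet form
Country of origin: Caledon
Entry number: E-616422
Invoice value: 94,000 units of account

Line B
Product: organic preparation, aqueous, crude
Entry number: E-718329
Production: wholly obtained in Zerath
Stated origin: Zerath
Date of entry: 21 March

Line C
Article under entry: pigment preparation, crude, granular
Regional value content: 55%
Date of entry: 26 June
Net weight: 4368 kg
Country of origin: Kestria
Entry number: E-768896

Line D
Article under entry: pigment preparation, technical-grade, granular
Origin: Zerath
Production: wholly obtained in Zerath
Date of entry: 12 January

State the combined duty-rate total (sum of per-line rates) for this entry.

99%

Line A: pigment → 12.2; tablet form → 12.2.1; analytical-grade → 12.2.1.2. Scheduled 35%. No special measure applies. → 35%.
Line B: organic → 12.1; aqueous → 12.1.2; crude → 12.1.2.1. Scheduled 23%. Zerath agreement on 12.1: wholly obtained → 2% available; Zerath agreement on 12.2.1.1: 12.1.2.1 not covered; preferential 2%; anti-dumping (Zerath, 12.1.2): +9%; total 2% + 9% = 11%. → 11%.
Line C: pigment → 12.2; granular → 12.2.3; crude → 12.2.3.1. Scheduled 7%. Kestria agreement on 12.2.3: RVC < 60%. → 7%.
Line D: pigment → 12.2; granular → 12.2.3; technical-grade → 12.2.3.2. Scheduled 9%. Zerath agreement on 12.1: 12.2.3.2 not covered; Zerath agreement on 12.2.1.1: 12.2.3.2 not covered; anti-dumping (Zerath, 12.2): +37%; total 9% + 37% = 46%. → 46%.
Sum: 35% + 11% + 7% + 46% = 99%.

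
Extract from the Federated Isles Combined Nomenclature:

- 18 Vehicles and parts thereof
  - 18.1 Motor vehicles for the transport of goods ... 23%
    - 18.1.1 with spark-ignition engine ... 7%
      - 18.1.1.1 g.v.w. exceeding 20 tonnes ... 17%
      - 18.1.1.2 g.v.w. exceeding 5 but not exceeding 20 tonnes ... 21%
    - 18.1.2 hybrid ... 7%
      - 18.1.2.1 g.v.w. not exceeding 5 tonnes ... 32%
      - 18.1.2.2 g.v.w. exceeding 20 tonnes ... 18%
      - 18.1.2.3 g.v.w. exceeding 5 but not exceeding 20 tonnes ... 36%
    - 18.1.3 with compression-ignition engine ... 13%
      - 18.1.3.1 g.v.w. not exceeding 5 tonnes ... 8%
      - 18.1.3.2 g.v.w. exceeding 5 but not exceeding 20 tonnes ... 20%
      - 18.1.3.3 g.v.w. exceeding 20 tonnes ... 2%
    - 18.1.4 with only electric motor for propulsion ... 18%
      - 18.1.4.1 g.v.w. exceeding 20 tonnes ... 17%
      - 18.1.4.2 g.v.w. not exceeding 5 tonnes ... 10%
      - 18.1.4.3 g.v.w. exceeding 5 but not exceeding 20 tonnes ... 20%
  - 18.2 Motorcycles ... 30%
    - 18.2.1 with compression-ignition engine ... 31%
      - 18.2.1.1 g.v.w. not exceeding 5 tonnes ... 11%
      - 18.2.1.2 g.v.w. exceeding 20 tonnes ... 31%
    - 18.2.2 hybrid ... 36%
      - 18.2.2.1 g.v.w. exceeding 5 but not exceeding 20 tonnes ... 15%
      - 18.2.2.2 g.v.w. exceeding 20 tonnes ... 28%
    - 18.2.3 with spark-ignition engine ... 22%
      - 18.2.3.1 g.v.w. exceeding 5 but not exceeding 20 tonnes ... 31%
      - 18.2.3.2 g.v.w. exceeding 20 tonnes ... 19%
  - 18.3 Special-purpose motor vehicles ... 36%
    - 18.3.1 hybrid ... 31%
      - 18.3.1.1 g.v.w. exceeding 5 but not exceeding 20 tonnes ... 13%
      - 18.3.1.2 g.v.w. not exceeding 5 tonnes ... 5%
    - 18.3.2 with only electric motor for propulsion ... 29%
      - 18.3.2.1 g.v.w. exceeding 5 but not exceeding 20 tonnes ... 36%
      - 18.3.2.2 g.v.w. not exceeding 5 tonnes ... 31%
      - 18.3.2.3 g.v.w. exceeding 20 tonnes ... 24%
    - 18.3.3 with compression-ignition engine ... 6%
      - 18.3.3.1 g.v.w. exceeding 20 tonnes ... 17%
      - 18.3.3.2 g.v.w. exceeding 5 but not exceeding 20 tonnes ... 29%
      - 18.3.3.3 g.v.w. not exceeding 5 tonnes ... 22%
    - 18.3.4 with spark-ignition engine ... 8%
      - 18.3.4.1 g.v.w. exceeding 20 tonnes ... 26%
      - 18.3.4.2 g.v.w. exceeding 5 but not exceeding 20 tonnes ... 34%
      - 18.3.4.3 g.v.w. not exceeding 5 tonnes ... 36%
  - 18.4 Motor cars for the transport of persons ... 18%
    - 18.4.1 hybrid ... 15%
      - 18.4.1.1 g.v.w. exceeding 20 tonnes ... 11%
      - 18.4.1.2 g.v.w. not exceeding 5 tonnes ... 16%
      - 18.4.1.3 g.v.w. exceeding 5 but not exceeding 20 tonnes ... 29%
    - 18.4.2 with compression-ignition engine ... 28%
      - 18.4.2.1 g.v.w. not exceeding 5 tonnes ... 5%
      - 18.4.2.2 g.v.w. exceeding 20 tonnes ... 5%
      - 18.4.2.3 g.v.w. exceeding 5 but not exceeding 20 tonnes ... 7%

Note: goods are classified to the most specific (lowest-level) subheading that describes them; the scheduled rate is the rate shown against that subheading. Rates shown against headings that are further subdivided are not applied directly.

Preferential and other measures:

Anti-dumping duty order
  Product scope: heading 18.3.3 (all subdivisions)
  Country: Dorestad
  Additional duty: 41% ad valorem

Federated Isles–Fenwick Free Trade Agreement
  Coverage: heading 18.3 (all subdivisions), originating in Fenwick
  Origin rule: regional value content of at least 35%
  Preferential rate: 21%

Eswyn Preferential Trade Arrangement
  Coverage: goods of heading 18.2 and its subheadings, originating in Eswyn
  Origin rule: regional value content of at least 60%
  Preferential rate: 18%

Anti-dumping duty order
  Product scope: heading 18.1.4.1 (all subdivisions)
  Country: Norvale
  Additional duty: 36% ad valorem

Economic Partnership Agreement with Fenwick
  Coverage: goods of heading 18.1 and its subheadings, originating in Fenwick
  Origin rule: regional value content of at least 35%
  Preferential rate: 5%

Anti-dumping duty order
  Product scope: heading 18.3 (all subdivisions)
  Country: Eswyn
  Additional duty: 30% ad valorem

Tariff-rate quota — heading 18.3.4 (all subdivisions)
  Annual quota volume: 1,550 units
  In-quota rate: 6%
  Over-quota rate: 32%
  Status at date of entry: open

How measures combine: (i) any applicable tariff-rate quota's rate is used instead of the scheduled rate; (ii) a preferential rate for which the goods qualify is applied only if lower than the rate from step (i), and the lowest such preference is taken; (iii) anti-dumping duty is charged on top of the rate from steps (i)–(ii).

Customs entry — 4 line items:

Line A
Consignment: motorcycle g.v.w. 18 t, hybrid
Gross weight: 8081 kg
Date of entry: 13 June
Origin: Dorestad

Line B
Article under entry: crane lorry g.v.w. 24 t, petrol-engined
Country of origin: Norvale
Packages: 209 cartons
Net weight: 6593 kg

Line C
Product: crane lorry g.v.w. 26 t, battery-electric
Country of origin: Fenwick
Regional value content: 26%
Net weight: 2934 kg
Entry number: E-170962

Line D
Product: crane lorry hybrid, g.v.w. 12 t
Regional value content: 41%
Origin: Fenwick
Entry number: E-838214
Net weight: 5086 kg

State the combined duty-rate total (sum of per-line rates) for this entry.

58%

Line A: motorcycle → 18.2; hybrid → 18.2.2; g.v.w. 18 t → 18.2.2.1. Scheduled 15%. No special measure applies. → 15%.
Line B: crane lorry → 18.3; petrol-engined → 18.3.4; g.v.w. 24 t → 18.3.4.1. Scheduled 26%. quota on 18.3.4 open → in-quota 6%. → 6%.
Line C: crane lorry → 18.3; battery-electric → 18.3.2; g.v.w. 26 t → 18.3.2.3. Scheduled 24%. Fenwick agreement on 18.3: RVC < 35%; Fenwick agreement on 18.1: 18.3.2.3 not covered. → 24%.
Line D: crane lorry → 18.3; hybrid → 18.3.1; g.v.w. 12 t → 18.3.1.1. Scheduled 13%. Fenwick agreement on 18.3: RVC ≥ 35% → 21% available; Fenwick agreement on 18.1: 18.3.1.1 not covered; preference 21% not lower than 13% → no reduction. → 13%.
Sum: 15% + 6% + 24% + 13% = 58%.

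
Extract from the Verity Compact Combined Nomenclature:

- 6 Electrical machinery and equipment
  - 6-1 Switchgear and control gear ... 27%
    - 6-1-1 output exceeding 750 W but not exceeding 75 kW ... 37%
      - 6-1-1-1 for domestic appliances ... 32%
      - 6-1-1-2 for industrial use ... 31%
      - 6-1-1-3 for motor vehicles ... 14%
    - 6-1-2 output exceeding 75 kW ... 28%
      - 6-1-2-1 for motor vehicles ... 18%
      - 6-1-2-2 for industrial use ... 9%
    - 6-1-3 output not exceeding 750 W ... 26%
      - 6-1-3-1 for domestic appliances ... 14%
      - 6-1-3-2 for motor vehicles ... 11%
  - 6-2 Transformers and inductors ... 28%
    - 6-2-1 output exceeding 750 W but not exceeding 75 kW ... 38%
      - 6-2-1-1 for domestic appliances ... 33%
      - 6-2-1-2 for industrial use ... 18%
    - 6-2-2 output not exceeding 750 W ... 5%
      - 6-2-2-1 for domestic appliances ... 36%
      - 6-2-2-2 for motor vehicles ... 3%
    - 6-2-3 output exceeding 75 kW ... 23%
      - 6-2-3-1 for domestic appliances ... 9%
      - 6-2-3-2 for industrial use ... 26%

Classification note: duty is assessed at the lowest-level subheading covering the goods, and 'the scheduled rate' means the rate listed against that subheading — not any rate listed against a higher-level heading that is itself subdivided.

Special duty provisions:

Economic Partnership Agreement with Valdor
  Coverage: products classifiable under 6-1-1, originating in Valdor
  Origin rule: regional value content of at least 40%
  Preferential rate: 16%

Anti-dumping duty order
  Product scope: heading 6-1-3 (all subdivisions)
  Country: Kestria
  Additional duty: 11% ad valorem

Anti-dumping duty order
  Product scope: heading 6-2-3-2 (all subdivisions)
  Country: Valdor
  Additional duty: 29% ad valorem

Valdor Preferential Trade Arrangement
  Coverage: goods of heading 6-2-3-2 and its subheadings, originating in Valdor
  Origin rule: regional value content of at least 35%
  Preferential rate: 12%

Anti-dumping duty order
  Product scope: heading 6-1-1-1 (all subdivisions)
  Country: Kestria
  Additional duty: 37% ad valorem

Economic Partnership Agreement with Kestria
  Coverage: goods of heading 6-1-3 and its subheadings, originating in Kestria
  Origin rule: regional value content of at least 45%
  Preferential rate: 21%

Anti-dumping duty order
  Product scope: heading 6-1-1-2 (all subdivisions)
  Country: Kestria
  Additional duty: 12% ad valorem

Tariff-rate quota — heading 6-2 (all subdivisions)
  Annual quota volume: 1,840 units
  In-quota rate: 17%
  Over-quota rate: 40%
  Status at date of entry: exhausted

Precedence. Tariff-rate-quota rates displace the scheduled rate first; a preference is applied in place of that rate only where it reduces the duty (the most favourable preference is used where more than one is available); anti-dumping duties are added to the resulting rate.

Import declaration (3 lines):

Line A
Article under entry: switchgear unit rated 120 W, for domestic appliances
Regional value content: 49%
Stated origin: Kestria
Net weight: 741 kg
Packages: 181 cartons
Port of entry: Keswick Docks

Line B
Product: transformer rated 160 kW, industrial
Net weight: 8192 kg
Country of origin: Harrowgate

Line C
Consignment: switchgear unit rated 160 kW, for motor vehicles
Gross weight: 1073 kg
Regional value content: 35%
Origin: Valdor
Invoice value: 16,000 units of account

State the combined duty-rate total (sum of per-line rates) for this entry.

Line A: switchgear unit → 6-1; rated 120 W → 6-1-3; for domestic appliances → 6-1-3-1. Scheduled 14%. Kestria agreement on 6-1-3: RVC ≥ 45% → 21% available; preference 21% not lower than 14% → no reduction; anti-dumping (Kestria, 6-1-3): +11%; total 14% + 11% = 25%. → 25%.
Line B: transformer → 6-2; rated 160 kW → 6-2-3; industrial → 6-2-3-2. Scheduled 26%. quota on 6-2 exhausted → over-quota 40%. → 40%.
Line C: switchgear unit → 6-1; rated 160 kW → 6-1-2; for motor vehicles → 6-1-2-1. Scheduled 18%. Valdor agreement on 6-1-1: 6-1-2-1 not covered; Valdor agreement on 6-2-3-2: 6-1-2-1 not covered. → 18%.
Sum: 25% + 40% + 18% = 83%.

83%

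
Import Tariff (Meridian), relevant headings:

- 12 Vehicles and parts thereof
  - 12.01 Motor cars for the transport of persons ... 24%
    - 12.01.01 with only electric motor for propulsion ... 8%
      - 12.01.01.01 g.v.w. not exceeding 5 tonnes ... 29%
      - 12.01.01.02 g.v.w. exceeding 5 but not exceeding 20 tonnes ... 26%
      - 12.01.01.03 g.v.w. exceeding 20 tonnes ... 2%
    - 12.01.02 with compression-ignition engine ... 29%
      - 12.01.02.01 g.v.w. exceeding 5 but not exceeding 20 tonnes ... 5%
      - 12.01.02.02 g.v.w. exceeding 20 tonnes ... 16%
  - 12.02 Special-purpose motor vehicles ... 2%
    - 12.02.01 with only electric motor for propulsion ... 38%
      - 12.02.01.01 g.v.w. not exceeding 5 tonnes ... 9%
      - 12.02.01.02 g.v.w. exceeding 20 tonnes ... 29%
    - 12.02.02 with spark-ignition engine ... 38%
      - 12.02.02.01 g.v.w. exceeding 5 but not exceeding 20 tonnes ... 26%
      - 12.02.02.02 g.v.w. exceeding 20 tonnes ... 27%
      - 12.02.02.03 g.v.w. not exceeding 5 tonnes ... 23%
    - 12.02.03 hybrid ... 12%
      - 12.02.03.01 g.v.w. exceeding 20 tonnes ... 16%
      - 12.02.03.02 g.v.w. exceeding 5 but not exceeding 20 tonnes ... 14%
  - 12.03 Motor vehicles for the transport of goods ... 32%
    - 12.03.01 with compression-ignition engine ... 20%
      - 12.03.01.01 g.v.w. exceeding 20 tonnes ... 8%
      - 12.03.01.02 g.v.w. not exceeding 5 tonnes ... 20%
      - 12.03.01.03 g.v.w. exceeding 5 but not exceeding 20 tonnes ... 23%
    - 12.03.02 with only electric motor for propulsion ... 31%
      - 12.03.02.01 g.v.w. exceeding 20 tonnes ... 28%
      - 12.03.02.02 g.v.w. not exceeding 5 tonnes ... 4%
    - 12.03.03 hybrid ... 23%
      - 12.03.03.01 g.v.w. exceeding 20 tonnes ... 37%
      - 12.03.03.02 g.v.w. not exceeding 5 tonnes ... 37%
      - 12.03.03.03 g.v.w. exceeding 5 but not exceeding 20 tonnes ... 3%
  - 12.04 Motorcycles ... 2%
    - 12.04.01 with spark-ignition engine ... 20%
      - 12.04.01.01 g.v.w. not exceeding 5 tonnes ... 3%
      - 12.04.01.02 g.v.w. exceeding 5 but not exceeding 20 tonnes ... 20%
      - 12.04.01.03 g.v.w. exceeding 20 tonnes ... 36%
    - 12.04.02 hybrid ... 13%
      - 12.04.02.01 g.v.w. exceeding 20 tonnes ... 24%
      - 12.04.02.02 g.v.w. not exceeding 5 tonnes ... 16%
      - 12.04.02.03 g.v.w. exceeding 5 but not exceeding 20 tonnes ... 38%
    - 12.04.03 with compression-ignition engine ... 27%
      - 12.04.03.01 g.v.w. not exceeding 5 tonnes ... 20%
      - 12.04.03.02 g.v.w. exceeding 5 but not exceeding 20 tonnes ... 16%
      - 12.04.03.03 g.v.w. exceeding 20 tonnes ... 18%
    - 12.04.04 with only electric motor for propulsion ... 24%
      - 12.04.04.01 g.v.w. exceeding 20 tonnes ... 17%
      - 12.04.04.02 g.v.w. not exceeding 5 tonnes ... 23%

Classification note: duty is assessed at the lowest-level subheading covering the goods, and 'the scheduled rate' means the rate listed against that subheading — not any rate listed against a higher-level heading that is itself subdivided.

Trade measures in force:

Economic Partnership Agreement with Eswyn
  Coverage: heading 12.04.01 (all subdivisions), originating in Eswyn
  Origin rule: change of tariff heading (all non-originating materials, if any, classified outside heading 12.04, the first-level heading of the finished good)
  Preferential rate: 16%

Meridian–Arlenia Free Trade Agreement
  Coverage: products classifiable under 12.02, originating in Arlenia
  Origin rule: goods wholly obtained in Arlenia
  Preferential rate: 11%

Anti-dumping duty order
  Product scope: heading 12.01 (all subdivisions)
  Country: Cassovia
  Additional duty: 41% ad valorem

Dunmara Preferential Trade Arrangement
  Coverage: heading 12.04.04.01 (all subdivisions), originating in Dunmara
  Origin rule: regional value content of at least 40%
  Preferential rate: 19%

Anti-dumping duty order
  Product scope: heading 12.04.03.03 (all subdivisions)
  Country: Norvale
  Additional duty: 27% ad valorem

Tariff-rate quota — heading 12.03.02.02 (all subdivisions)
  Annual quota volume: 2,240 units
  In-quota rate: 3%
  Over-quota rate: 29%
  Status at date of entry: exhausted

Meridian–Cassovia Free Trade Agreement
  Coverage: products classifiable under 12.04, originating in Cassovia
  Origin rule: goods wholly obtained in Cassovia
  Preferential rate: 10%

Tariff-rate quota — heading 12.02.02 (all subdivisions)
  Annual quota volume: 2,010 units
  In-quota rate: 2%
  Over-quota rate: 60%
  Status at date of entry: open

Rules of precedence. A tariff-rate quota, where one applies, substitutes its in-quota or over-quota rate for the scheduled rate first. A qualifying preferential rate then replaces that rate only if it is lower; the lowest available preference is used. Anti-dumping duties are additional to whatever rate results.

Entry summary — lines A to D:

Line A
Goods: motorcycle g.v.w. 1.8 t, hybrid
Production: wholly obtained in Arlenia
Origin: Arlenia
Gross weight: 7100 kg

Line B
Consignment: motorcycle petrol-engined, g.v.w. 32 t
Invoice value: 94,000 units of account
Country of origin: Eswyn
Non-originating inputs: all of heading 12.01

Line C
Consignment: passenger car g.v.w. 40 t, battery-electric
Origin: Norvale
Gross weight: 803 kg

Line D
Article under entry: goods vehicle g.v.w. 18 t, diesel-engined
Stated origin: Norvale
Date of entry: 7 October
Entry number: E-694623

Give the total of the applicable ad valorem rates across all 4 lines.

Line A: motorcycle → 12.04; hybrid → 12.04.02; g.v.w. 1.8 t → 12.04.02.02. Scheduled 16%. Arlenia agreement on 12.02: 12.04.02.02 not covered. → 16%.
Line B: motorcycle → 12.04; petrol-engined → 12.04.01; g.v.w. 32 t → 12.04.01.03. Scheduled 36%. Eswyn agreement on 12.04.01: CTH met → 16% available; preferential 16%. → 16%.
Line C: passenger car → 12.01; battery-electric → 12.01.01; g.v.w. 40 t → 12.01.01.03. Scheduled 2%. No special measure applies. → 2%.
Line D: goods vehicle → 12.03; diesel-engined → 12.03.01; g.v.w. 18 t → 12.03.01.03. Scheduled 23%. No special measure applies. → 23%.
Sum: 16% + 16% + 2% + 23% = 57%.

57%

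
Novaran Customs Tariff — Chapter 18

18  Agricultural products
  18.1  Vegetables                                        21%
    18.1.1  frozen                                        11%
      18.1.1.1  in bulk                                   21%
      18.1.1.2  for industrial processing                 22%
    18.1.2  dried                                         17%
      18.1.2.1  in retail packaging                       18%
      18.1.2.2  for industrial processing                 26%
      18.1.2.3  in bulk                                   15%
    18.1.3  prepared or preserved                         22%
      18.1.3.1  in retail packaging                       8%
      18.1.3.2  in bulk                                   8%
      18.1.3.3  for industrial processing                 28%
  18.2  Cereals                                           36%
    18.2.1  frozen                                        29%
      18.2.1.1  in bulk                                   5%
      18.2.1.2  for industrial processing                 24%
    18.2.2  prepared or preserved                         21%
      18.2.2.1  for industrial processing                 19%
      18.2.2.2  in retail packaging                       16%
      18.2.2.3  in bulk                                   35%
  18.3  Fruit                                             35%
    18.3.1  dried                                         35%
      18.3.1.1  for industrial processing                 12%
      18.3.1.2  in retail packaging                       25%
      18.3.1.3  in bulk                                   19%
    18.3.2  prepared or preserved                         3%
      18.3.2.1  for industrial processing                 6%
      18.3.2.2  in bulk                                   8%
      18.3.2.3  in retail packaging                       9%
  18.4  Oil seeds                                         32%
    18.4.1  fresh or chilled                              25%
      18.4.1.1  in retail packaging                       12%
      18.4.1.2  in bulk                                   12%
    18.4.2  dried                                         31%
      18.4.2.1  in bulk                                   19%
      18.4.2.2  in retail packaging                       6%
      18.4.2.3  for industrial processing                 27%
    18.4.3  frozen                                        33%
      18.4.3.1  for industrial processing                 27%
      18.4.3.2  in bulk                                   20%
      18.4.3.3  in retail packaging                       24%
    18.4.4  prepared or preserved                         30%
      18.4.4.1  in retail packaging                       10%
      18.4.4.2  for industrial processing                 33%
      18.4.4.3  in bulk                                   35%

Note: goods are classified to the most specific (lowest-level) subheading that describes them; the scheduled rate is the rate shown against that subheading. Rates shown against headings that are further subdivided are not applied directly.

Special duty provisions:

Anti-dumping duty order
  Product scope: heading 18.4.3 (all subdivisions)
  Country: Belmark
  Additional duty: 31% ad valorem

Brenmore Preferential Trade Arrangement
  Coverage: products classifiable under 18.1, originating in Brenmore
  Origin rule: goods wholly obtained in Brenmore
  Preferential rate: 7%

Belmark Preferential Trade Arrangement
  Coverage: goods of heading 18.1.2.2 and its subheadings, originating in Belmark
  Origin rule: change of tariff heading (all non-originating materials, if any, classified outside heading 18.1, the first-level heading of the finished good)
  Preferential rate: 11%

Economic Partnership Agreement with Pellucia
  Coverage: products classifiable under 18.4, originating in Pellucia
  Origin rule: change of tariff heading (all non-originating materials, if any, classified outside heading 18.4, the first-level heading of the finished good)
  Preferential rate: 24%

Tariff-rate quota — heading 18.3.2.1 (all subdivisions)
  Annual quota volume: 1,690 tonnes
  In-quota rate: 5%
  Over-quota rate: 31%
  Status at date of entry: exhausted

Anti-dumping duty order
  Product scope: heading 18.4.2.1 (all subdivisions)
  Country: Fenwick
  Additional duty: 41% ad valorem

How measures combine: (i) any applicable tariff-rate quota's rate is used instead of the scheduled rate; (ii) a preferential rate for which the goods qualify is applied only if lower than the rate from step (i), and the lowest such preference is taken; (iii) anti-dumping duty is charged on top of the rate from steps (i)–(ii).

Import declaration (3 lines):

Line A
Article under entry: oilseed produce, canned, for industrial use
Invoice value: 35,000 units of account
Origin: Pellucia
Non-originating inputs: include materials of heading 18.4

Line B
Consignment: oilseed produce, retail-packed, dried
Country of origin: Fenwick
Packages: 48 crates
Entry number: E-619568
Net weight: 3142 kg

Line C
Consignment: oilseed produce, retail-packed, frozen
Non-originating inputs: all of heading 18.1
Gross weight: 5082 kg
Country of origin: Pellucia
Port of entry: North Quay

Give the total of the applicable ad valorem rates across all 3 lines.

63%

Line A: oilseed → 18.4; canned → 18.4.4; for industrial use → 18.4.4.2. Scheduled 33%. Pellucia agreement on 18.4: CTH not met. → 33%.
Line B: oilseed → 18.4; dried → 18.4.2; retail-packed → 18.4.2.2. Scheduled 6%. No special measure applies. → 6%.
Line C: oilseed → 18.4; frozen → 18.4.3; retail-packed → 18.4.3.3. Scheduled 24%. Pellucia agreement on 18.4: CTH met → 24% available; preference 24% not lower than 24% → no reduction. → 24%.
Sum: 33% + 6% + 24% = 63%.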